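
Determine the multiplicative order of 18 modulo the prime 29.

28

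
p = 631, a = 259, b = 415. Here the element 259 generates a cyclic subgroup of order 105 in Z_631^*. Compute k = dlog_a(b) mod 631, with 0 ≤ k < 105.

18

Baby-step giant-step with m = ceil(sqrt(105)) = 11.
Baby table (259^j mod 631 for j=0..10):
  0:1  1:259  2:195  3:25  4:165  5:458  6:625  7:339
  8:92  9:481  10:272
Giant step factor: 259^(-11) ≡ 200 (mod 631).
Scan 415·200^i mod 631 for i = 0, 1, …:
  i=0: 415   i=1: 339
Match at i=1, j=7: k = 1·11 + 7 = 18.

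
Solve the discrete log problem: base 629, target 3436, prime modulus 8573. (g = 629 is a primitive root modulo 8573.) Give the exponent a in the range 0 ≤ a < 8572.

Baby-step giant-step with m = ceil(sqrt(8572)) = 93.
Baby table (629^j mod 8573 for j=0..92):
  0:1  1:629  2:1283  3:1145  4:73  5:3052  6:7929  7:6428
  8:5329  9:8471  10:4426  11:6302  12:3232  13:1127  14:5897  15:5677
  16:4465  17:5114  18:1831  19:2917  20:171  21:4683  22:5068  23:7189
  24:3910  25:7512  26:1325  27:1844  28:2521  29:8277  30:2422  31:6017
  32:4000  33:4111  34:5346  35:2018  36:518  37:48  38:4473  39:1573
  40:3522  41:3504  42:755  43:3380  44:8489  45:7175  46:3677  47:6696
  48:2441  49:822  50:2658  51:147  52:6733  53:8568  54:5428  55:2158
  56:2848  57:8208  58:1886  59:3220  60:2152  61:7647  62:510  63:3589
  64:2782  65:986  66:2938  67:4807  68:5907  69:3394  70:149  71:7991
  72:2561  73:7718  74:2304  75:379  76:6920  77:6169  78:5305  79:1948
  80:7926  81:4541  82:1480  83:5036  84:4207  85:5719  86:5164  87:7562
  88:7056  89:5983  90:8333  91:3354  92:708
Giant step factor: 629^(-93) ≡ 388 (mod 8573).
Scan 3436·388^i mod 8573 for i = 0, 1, …:
  i=0: 3436   i=1: 4353   i=2: 83   i=3: 6485
  i=4: 4291   i=5: 1746   i=6: 181   i=7: 1644
  i=8: 3470   i=9: 399     …   i=70: 3343
  i=71: 2561
Match at i=71, j=72: a = 71·93 + 72 = 6675.

6675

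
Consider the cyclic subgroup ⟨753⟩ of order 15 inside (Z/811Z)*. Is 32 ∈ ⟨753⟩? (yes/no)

32 ∈ ⟨753⟩ iff 32^15 ≡ 1 (mod 811), since |⟨753⟩| = 15.
32^15 mod 811 = 757.
Since 757 ≠ 1, 32 does not lie in the subgroup.

no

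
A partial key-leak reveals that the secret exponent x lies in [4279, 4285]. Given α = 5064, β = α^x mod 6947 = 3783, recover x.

4282

Compute 5064^4279 mod 6947 = 4655, then multiply by 5064 repeatedly:
  5064^4279=4655  5064^4280=1749  5064^4281=6458  5064^4282=3783
Found 3783 at exponent 4282.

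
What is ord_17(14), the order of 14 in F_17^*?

The order of 14 must divide p − 1 = 16 = 2^4.
Divisors: 1, 2, 4, 8, 16.
Check each in increasing order: 14^1 ≡ 14;  14^2 ≡ 9;  14^4 ≡ 13;  14^8 ≡ 16;  14^16 ≡ 1.
Smallest exponent giving 1 is 16.

16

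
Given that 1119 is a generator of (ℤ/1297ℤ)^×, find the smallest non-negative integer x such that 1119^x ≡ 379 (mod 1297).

237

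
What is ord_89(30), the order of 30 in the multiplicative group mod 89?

The order of 30 must divide p − 1 = 88 = 2^3 · 11.
Divisors: 1, 2, 4, 8, 11, 22, 44, 88.
Check each in increasing order: 30^1 ≡ 30;  30^2 ≡ 10;  30^4 ≡ 11;  30^8 ≡ 32;  30^11 ≡ 77;  30^22 ≡ 55;  30^44 ≡ 88;  30^88 ≡ 1.
Smallest exponent giving 1 is 88.

88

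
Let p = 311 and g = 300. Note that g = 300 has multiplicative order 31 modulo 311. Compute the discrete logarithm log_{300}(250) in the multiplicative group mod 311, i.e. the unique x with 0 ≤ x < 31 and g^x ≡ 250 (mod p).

16

Successive powers of 300 modulo 311:
  300^0=1  300^1=300  300^2=121  300^3=224  300^4=24  300^5=47
  300^6=105  300^7=89  300^8=265  300^9=195  300^10=32  300^11=270
  300^12=140  300^13=15  300^14=146  300^15=260  300^16=250
So 300^16 ≡ 250 (mod 311), giving x = 16.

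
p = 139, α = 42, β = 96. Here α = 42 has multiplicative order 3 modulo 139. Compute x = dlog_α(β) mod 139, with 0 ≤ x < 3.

Successive powers of 42 modulo 139:
  42^0=1  42^1=42  42^2=96
So 42^2 ≡ 96 (mod 139), giving x = 2.

2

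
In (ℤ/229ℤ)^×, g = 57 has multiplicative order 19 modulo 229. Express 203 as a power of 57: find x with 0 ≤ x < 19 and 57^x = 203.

13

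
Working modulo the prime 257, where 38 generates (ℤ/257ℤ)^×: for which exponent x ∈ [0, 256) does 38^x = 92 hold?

Baby-step giant-step with m = ceil(sqrt(256)) = 16.
Baby table (38^j mod 257 for j=0..15):
  0:1  1:38  2:159  3:131  4:95  5:12  6:199  7:109
  8:30  9:112  10:144  11:75  12:23  13:103  14:59  15:186
Giant step factor: 38^(-16) ≡ 2 (mod 257).
Scan 92·2^i mod 257 for i = 0, 1, …:
  i=0: 92   i=1: 184   i=2: 111   i=3: 222
  i=4: 187   i=5: 117   i=6: 234   i=7: 211
  i=8: 165   i=9: 73     …   i=13: 140
  i=14: 23
Match at i=14, j=12: x = 14·16 + 12 = 236.

236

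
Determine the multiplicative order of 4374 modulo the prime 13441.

420

The order of 4374 must divide p − 1 = 13440 = 2^7 · 3 · 5 · 7.
Divisors: 1, 2, 3, 4, 5, 6, 7, 8, 10, 12, 14, 15, 16, 20, 21, 24, 28, 30, 32, 35, 40, 42, 48, 56, 60, 64, 70, 80, 84, 96, 105, 112, 120, 128, 140, 160, 168, 192, 210, 224, 240, 280, 320, 336, 384, 420, 448, 480, 560, 640, 672, 840, 896, 960, 1120, 1344, 1680, 1920, 2240, 2688, 3360, 4480, 6720, 13440.
Check each in increasing order: 4374^1 ≡ 4374;  4374^2 ≡ 5333;  4374^3 ≡ 6407;  4374^4 ≡ 13174;  4374^5 ≡ 1509;  4374^6 ≡ 835;  4374^7 ≡ 9779;  4374^8 ≡ 4084;  4374^10 ≡ 5552;  4374^12 ≡ 11734;  4374^14 ≡ 9567;  4374^15 ≡ 4225;  4374^16 ≡ 12216;  4374^20 ≡ 4491;  4374^21 ≡ 6333;  4374^24 ≡ 10593;  4374^28 ≡ 7720;  4374^30 ≡ 977;  4374^32 ≡ 8674;  4374^35 ≡ 9224;  4374^40 ≡ 7581;  4374^42 ≡ 12386;  4374^48 ≡ 6181;  4374^56 ≡ 1006;  4374^60 ≡ 218;  4374^64 ≡ 8999;  4374^70 ≡ 646;  4374^80 ≡ 11286;  4374^84 ≡ 10863;  4374^96 ≡ 5439;  4374^105 ≡ 4341;  4374^112 ≡ 3961;  4374^120 ≡ 7201;  4374^128 ≡ 13417;  4374^140 ≡ 645;  4374^160 ≡ 6880;  4374^168 ≡ 6230;  4374^192 ≡ 12521;  4374^210 ≡ 13440;  4374^224 ≡ 3874;  4374^240 ≡ 12464;  4374^280 ≡ 12795;  4374^320 ≡ 8639;  4374^336 ≡ 8733;  4374^384 ≡ 13058;  4374^420 ≡ 1.
Smallest exponent giving 1 is 420.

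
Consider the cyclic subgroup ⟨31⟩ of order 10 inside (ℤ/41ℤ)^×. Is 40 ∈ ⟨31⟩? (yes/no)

yes

⟨31⟩ has order 10; its elements mod 41 are {1, 4, 10, 16, 18, 23, 25, 31, 37, 40}.
40 is in this set.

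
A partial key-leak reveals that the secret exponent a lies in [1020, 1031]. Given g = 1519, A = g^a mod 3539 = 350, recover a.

Compute 1519^1020 mod 3539 = 1504, then multiply by 1519 repeatedly:
  1519^1020=1504  1519^1021=1921  1519^1022=1863  1519^1023=2236  1519^1024=2583
  1519^1025=2365  1519^1026=350
Found 350 at exponent 1026.

1026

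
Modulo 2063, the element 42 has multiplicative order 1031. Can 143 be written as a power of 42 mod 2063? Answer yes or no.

143 ∈ ⟨42⟩ iff 143^1031 ≡ 1 (mod 2063), since |⟨42⟩| = 1031.
143^1031 mod 2063 = 1.
Since 1 = 1, 143 lies in the subgroup.

yes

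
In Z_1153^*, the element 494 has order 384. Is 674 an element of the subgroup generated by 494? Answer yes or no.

674 ∈ ⟨494⟩ iff 674^384 ≡ 1 (mod 1153), since |⟨494⟩| = 384.
674^384 mod 1153 = 650.
Since 650 ≠ 1, 674 does not lie in the subgroup.

no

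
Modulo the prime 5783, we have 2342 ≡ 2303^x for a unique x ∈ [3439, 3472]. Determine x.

Compute 2303^3439 mod 5783 = 3661, then multiply by 2303 repeatedly:
  2303^3439=3661  2303^3440=5452  2303^3441=1063  2303^3442=1880  2303^3443=3956
  2303^3444=2443  2303^3445=5153  2303^3446=643  2303^3447=381  2303^3448=4210
  2303^3449=3322  2303^3450=5440  2303^3451=2342
Found 2342 at exponent 3451.

3451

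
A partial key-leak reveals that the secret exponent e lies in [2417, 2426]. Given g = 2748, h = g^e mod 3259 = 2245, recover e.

2423

Compute 2748^2417 mod 3259 = 2588, then multiply by 2748 repeatedly:
  2748^2417=2588  2748^2418=686  2748^2419=1426  2748^2420=1330  2748^2421=1501
  2748^2422=2113  2748^2423=2245
Found 2245 at exponent 2423.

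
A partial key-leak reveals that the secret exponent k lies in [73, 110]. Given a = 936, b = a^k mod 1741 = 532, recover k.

Compute 936^73 mod 1741 = 37, then multiply by 936 repeatedly:
  936^73=37  936^74=1553  936^75=1614  936^76=1257  936^77=1377
  936^78=532
Found 532 at exponent 78.

78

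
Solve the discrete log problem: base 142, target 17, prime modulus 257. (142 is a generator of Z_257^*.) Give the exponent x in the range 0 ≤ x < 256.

Baby-step giant-step with m = ceil(sqrt(256)) = 16.
Baby table (142^j mod 257 for j=0..15):
  0:1  1:142  2:118  3:51  4:46  5:107  6:31  7:33
  8:60  9:39  10:141  11:233  12:190  13:252  14:61  15:181
Giant step factor: 142^(-16) ≡ 129 (mod 257).
Scan 17·129^i mod 257 for i = 0, 1, …:
  i=0: 17   i=1: 137   i=2: 197   i=3: 227
  i=4: 242   i=5: 121   i=6: 189   i=7: 223
  i=8: 240   i=9: 120   i=10: 60
Match at i=10, j=8: x = 10·16 + 8 = 168.

168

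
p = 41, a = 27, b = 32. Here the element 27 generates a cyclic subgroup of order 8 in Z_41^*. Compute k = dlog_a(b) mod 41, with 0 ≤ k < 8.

2

Successive powers of 27 modulo 41:
  27^0=1  27^1=27  27^2=32
So 27^2 ≡ 32 (mod 41), giving k = 2.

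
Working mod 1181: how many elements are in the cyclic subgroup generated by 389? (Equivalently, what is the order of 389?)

1180

The order of 389 must divide p − 1 = 1180 = 2^2 · 5 · 59.
Divisors: 1, 2, 4, 5, 10, 20, 59, 118, 236, 295, 590, 1180.
Check each in increasing order: 389^1 ≡ 389;  389^2 ≡ 153;  389^4 ≡ 970;  389^5 ≡ 591;  389^10 ≡ 886;  389^20 ≡ 812;  389^59 ≡ 27;  389^118 ≡ 729;  389^236 ≡ 1172;  389^295 ≡ 938;  389^590 ≡ 1180;  389^1180 ≡ 1.
Smallest exponent giving 1 is 1180.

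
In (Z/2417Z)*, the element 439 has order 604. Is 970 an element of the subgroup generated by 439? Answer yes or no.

no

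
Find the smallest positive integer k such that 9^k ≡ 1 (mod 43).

The order of 9 must divide p − 1 = 42 = 2 · 3 · 7.
Divisors: 1, 2, 3, 6, 7, 14, 21, 42.
Check each in increasing order: 9^1 ≡ 9;  9^2 ≡ 38;  9^3 ≡ 41;  9^6 ≡ 4;  9^7 ≡ 36;  9^14 ≡ 6;  9^21 ≡ 1.
Smallest exponent giving 1 is 21.

21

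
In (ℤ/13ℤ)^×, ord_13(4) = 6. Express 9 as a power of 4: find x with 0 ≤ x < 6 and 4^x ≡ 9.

4

Successive powers of 4 modulo 13:
  4^0=1  4^1=4  4^2=3  4^3=12  4^4=9
So 4^4 ≡ 9 (mod 13), giving x = 4.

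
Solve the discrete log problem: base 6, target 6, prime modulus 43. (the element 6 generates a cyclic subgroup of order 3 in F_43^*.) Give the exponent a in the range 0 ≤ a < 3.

Successive powers of 6 modulo 43:
  6^0=1  6^1=6
So 6^1 ≡ 6 (mod 43), giving a = 1.

1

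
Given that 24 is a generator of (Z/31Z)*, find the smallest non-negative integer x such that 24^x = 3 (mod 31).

Successive powers of 24 modulo 31:
  24^0=1  24^1=24  24^2=18  24^3=29  24^4=14  24^5=26
  24^6=4  24^7=3
So 24^7 ≡ 3 (mod 31), giving x = 7.

7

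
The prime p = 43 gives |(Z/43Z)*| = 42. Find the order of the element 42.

2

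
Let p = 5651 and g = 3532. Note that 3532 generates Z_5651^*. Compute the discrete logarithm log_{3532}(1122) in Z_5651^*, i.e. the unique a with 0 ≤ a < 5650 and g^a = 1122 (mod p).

3706

Baby-step giant-step with m = ceil(sqrt(5650)) = 76.
Baby table (3532^j mod 5651 for j=0..75):
  0:1  1:3532  2:3267  3:5353  4:4201  5:4057  6:4039  7:2624
  8:328  9:41  10:3537  11:3974  12:4735  13:2711  14:2458  15:1720
  16:215  17:2146  18:1681  19:3742  20:4706  21:2001  22:3782  23:4711
  24:2708  25:3164  26:3221  27:1109  28:845  29:812  30:2927  31:2485
  32:1017  33:3659  34:5402  35:2088  36:261  37:739  38:5037  39:1336
  40:167  41:2140  42:3093  43:1093  44:843  45:5050  46:2044  47:3081
  48:3917  49:1196  50:2975  51:2491  52:5256  53:657  54:3614  55:4690
  56:1999  57:2369  58:3828  59:3304  60:413  61:758  62:4333  63:1248
  64:156  65:2845  66:1062  67:4371  68:5491  69:5631  70:2823  71:2472
  72:309  73:745  74:3625  75:3985
Giant step factor: 3532^(-76) ≡ 251 (mod 5651).
Scan 1122·251^i mod 5651 for i = 0, 1, …:
  i=0: 1122   i=1: 4723   i=2: 4414   i=3: 318
  i=4: 704   i=5: 1523   i=6: 3656   i=7: 2194
  i=8: 2547   i=9: 734     …   i=47: 5261
  i=48: 3828
Match at i=48, j=58: a = 48·76 + 58 = 3706.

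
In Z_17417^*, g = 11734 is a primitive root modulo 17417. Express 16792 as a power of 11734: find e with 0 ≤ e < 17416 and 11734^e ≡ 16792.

9408

Baby-step giant-step with m = ceil(sqrt(17416)) = 132.
Baby table (11734^j mod 17417 for j=0..131):
  0:1  1:11734  2:5371  3:8608  4:5089  5:8850  6:5746  7:2357
  8:16259  9:14705  10:15668  11:11877  12:11301  13:10313  14:16843  15:5063
  16:17272  17:5436  18:4970  19:5864  20:11026  21:5608  22:2846  23:6575
  24:11157  25:10066  26:9767  27:2118  28:15970  29:2477  30:13562  31:14796
  32:3608  33:12962  34:10864  35:3153  36:3594  37:5439  38:5338  39:4560
  40:2016  41:3458  42:11979  43:6396  44:811  45:6592  46:1631  47:14288
  48:16767  49:1546  50:9667  51:13074  52:1380  53:12527  54:9755  55:646
  56:3769  57:3683  58:4745  59:13098  60:4324  61:2095  62:7343  63:863
  64:7165  65:2251  66:9062  67:2723  68:8904  69:12370  70:13719  71:10832
  72:10839  73:5892  74:8655  75:16660  76:32  77:9731  78:15119  79:14201
  80:6095  81:4528  82:9702  83:5756  84:15195  85:301  86:13700  87:14307
  88:13292  89:16510  90:16466  91:5263  92:12777  93:17199  94:2287  95:13478
  96:4492  97:5286  98:3987  99:1396  100:8684  101:8606  102:16455  103:15525
  104:5947  105:9596  106:15976  107:3213  108:10954  109:14193  110:16725  111:13811
  112:10506  113:17295  114:14063  115:6584  116:12261  117:6154  118:154  119:13085
  120:8535  121:1940  122:17358  123:4374  124:14034  125:14638  126:13255  127:360
  128:9326  129:273  130:16071  131:3255
Giant step factor: 11734^(-132) ≡ 4331 (mod 17417).
Scan 16792·4331^i mod 17417 for i = 0, 1, …:
  i=0: 16792   i=1: 10177   i=2: 11577   i=3: 13861
  i=4: 13009   i=5: 15401   i=6: 12038   i=7: 7497
  i=8: 4219   i=9: 2056     …   i=70: 8273
  i=71: 3594
Match at i=71, j=36: e = 71·132 + 36 = 9408.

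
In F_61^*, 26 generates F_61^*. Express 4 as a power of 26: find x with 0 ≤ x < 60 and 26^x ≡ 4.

Baby-step giant-step with m = ceil(sqrt(60)) = 8.
Baby table (26^j mod 61 for j=0..7):
  0:1  1:26  2:5  3:8  4:25  5:40  6:3  7:17
Giant step factor: 26^(-8) ≡ 57 (mod 61).
Scan 4·57^i mod 61 for i = 0, 1, …:
  i=0: 4   i=1: 45   i=2: 3
Match at i=2, j=6: x = 2·8 + 6 = 22.

22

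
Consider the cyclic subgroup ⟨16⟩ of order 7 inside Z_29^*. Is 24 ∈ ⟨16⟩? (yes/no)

yes

⟨16⟩ has order 7; its elements mod 29 are {1, 7, 16, 20, 23, 24, 25}.
24 is in this set.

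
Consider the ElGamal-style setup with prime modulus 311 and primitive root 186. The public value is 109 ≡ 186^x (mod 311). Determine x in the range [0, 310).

138

Baby-step giant-step with m = ceil(sqrt(310)) = 18.
Baby table (186^j mod 311 for j=0..17):
  0:1  1:186  2:75  3:266  4:27  5:46  6:159  7:29
  8:107  9:309  10:250  11:161  12:90  13:257  14:219  15:304
  16:253  17:97
Giant step factor: 186^(-18) ≡ 78 (mod 311).
Scan 109·78^i mod 311 for i = 0, 1, …:
  i=0: 109   i=1: 105   i=2: 104   i=3: 26
  i=4: 162   i=5: 196   i=6: 49   i=7: 90
Match at i=7, j=12: x = 7·18 + 12 = 138.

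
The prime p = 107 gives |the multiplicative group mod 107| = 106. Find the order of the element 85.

53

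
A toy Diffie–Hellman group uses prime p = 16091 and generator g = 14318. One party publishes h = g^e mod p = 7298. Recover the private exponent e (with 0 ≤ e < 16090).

3880

Baby-step giant-step with m = ceil(sqrt(16090)) = 127.
Baby table (14318^j mod 16091 for j=0..126):
  0:1  1:14318  2:5784  3:11026  4:1467  5:5751  6:5171  7:3687
  8:11986  9:5033  10:6996  11:2253  12:12090  13:13733  14:13165  15:6496
  16:3748  17:379  18:3855  19:3760  20:11285  21:8899  22:7344  23:12798
  24:13547  25:5032  26:8769  27:12560  28:1064  29:12266  30:7414  31:1325
  32:61  33:4484  34:14913  35:12855  36:9032  37:12900  38:9702  39:15724
  40:7051  41:1284  42:8390  43:8705  44:13395  45:981  46:14606  47:10072
  48:3354  49:7028  50:9881  51:4086  52:12563  53:11836  54:13527  55:8310
  56:5726  57:1223  58:3906  59:9883  60:540  61:8040  62:1706  63:370
  64:3721  65:16068  66:8597  67:11787  68:3858  69:14532  70:12546  71:9795
  72:11745  73:13960  74:12969  75:2  76:12545  77:11568  78:5961  79:2934
  80:11502  81:10342  82:7374  83:7881  84:10066  85:13992  86:4506  87:8089
  88:11375  89:10239  90:12992  91:7496  92:758  93:7710  94:7520  95:6479
  96:1707  97:14688  98:9505  99:11003  100:10064  101:1447  102:9029  103:2128
  104:8441  105:14828  106:2650  107:122  108:8968  109:13735  110:9619  111:1973
  112:9709  113:3313  114:15357  115:14102  116:2568  117:689  118:1319  119:10699
  120:1962  121:13121  122:4053  123:6708  124:14056  125:3671  126:8172
Giant step factor: 14318^(-127) ≡ 11245 (mod 16091).
Scan 7298·11245^i mod 16091 for i = 0, 1, …:
  i=0: 7298   i=1: 1910   i=2: 12556   i=3: 9786
  i=4: 13312   i=5: 14958   i=6: 3487   i=7: 13639
  i=8: 7234   i=9: 6325     …   i=29: 8106
  i=30: 12546
Match at i=30, j=70: e = 30·127 + 70 = 3880.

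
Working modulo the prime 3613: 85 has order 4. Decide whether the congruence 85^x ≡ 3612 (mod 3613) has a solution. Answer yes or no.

yes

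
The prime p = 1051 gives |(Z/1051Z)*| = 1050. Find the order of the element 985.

1050

The order of 985 must divide p − 1 = 1050 = 2 · 3 · 5^2 · 7.
Divisors: 1, 2, 3, 5, 6, 7, 10, 14, 15, 21, 25, 30, 35, 42, 50, 70, 75, 105, 150, 175, 210, 350, 525, 1050.
Check each in increasing order: 985^1 ≡ 985;  985^2 ≡ 152;  985^3 ≡ 478;  985^5 ≡ 137;  985^6 ≡ 417;  985^7 ≡ 855;  985^10 ≡ 902;  985^14 ≡ 580;  985^15 ≡ 607;  985^21 ≡ 879;  985^25 ≡ 994;  985^30 ≡ 599;  985^35 ≡ 85;  985^42 ≡ 156;  985^50 ≡ 96;  985^70 ≡ 919;  985^75 ≡ 834;  985^105 ≡ 341;  985^150 ≡ 845;  985^175 ≡ 181;  985^210 ≡ 671;  985^350 ≡ 180;  985^525 ≡ 1050;  985^1050 ≡ 1.
Smallest exponent giving 1 is 1050.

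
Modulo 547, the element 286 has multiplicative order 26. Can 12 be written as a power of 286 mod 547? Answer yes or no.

12 ∈ ⟨286⟩ iff 12^26 ≡ 1 (mod 547), since |⟨286⟩| = 26.
12^26 mod 547 = 13.
Since 13 ≠ 1, 12 does not lie in the subgroup.

no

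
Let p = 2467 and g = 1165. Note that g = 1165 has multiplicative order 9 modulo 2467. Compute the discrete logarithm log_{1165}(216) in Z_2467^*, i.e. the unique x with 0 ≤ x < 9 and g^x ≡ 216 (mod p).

Successive powers of 1165 modulo 2467:
  1165^0=1  1165^1=1165  1165^2=375  1165^3=216
So 1165^3 ≡ 216 (mod 2467), giving x = 3.

3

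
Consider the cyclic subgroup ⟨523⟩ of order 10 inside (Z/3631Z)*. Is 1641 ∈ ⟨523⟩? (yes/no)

no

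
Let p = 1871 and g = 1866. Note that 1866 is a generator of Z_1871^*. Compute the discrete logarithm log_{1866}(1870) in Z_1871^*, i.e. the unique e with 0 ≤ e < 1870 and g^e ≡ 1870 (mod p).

935

Baby-step giant-step with m = ceil(sqrt(1870)) = 44.
Baby table (1866^j mod 1871 for j=0..43):
  0:1  1:1866  2:25  3:1746  4:625  5:617  6:657  7:457
  8:1457  9:199  10:876  11:1233  12:1319  13:889  14:1168  15:1644
  16:1135  17:1809  18:310  19:321  20:266  21:541  22:1037  23:428
  24:1602  25:1345  26:759  27:1818  28:265  29:546  30:1012  31:553
  32:977  33:728  34:102  35:1361  36:679  37:347  38:136  39:1191
  40:1529  41:1710  42:805  43:1588
Giant step factor: 1866^(-44) ≡ 1473 (mod 1871).
Scan 1870·1473^i mod 1871 for i = 0, 1, …:
  i=0: 1870   i=1: 398   i=2: 631   i=3: 1447
  i=4: 362   i=5: 1862   i=6: 1711   i=7: 66
  i=8: 1797   i=9: 1387     …   i=20: 923
  i=21: 1233
Match at i=21, j=11: e = 21·44 + 11 = 935.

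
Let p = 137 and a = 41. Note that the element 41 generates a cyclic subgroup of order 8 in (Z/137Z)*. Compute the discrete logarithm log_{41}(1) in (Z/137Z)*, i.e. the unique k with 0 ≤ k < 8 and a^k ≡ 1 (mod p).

Successive powers of 41 modulo 137:
  41^0=1
So 41^0 ≡ 1 (mod 137), giving k = 0.

0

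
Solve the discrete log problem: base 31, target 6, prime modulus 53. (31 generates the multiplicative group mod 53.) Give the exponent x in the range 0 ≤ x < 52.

Baby-step giant-step with m = ceil(sqrt(52)) = 8.
Baby table (31^j mod 53 for j=0..7):
  0:1  1:31  2:7  3:5  4:49  5:35  6:25  7:33
Giant step factor: 31^(-8) ≡ 10 (mod 53).
Scan 6·10^i mod 53 for i = 0, 1, …:
  i=0: 6   i=1: 7
Match at i=1, j=2: x = 1·8 + 2 = 10.

10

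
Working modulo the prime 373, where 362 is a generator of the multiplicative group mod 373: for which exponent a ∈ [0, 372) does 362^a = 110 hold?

Baby-step giant-step with m = ceil(sqrt(372)) = 20.
Baby table (362^j mod 373 for j=0..19):
  0:1  1:362  2:121  3:161  4:94  5:85  6:184  7:214
  8:257  9:157  10:138  11:347  12:286  13:211  14:290  15:167
  16:28  17:65  18:31  19:32
Giant step factor: 362^(-20) ≡ 302 (mod 373).
Scan 110·302^i mod 373 for i = 0, 1, …:
  i=0: 110   i=1: 23   i=2: 232   i=3: 313
  i=4: 157
Match at i=4, j=9: a = 4·20 + 9 = 89.

89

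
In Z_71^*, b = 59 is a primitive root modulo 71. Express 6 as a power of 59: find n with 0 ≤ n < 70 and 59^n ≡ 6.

34

Baby-step giant-step with m = ceil(sqrt(70)) = 9.
Baby table (59^j mod 71 for j=0..8):
  0:1  1:59  2:2  3:47  4:4  5:23  6:8  7:46
  8:16
Giant step factor: 59^(-9) ≡ 44 (mod 71).
Scan 6·44^i mod 71 for i = 0, 1, …:
  i=0: 6   i=1: 51   i=2: 43   i=3: 46
Match at i=3, j=7: n = 3·9 + 7 = 34.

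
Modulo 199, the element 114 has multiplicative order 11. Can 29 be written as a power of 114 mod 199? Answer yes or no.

⟨114⟩ has order 11; its elements mod 199 are {1, 18, 61, 62, 63, 103, 114, 121, 125, 139, 188}.
29 is not in this set.

no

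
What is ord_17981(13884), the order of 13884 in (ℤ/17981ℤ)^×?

17980

The order of 13884 must divide p − 1 = 17980 = 2^2 · 5 · 29 · 31.
Divisors: 1, 2, 4, 5, 10, 20, 29, 31, 58, 62, 116, 124, 145, 155, 290, 310, 580, 620, 899, 1798, 3596, 4495, 8990, 17980.
Check each in increasing order: 13884^1 ≡ 13884;  13884^2 ≡ 9136;  13884^4 ≡ 16675;  13884^5 ≡ 10325;  13884^10 ≡ 14257;  13884^20 ≡ 4825;  13884^29 ≡ 15112;  13884^31 ≡ 5114;  13884^58 ≡ 13844;  13884^62 ≡ 8622;  13884^116 ≡ 14838;  13884^124 ≡ 5430;  13884^145 ≡ 8786;  13884^155 ≡ 6356;  13884^290 ≡ 1363;  13884^310 ≡ 13410;  13884^580 ≡ 5726;  13884^620 ≡ 119;  13884^899 ≡ 16310;  13884^1798 ≡ 5186;  13884^3596 ≡ 13001;  13884^4495 ≡ 14358;  13884^8990 ≡ 17980;  13884^17980 ≡ 1.
Smallest exponent giving 1 is 17980.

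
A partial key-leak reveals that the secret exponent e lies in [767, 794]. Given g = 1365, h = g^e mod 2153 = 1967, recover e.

769

Compute 1365^767 mod 2153 = 494, then multiply by 1365 repeatedly:
  1365^767=494  1365^768=421  1365^769=1967
Found 1967 at exponent 769.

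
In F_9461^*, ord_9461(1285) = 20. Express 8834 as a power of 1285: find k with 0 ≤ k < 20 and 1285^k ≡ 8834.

Successive powers of 1285 modulo 9461:
  1285^0=1  1285^1=1285  1285^2=5011  1285^3=5655  1285^4=627  1285^5=1510
  1285^6=845  1285^7=7271  1285^8=5228  1285^9=670  1285^10=9460  1285^11=8176
  1285^12=4450  1285^13=3806  1285^14=8834
So 1285^14 ≡ 8834 (mod 9461), giving k = 14.

14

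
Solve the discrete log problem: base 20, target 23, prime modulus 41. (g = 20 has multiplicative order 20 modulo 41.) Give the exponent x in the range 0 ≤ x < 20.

Successive powers of 20 modulo 41:
  20^0=1  20^1=20  20^2=31  20^3=5  20^4=18  20^5=32
  20^6=25  20^7=8  20^8=37  20^9=2  20^10=40  20^11=21
  20^12=10  20^13=36  20^14=23
So 20^14 ≡ 23 (mod 41), giving x = 14.

14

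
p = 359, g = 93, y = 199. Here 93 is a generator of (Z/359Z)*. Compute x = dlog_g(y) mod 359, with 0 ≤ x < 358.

131

Baby-step giant-step with m = ceil(sqrt(358)) = 19.
Baby table (93^j mod 359 for j=0..18):
  0:1  1:93  2:33  3:197  4:12  5:39  6:37  7:210
  8:144  9:109  10:85  11:7  12:292  13:231  14:302  15:84
  16:273  17:259  18:34
Giant step factor: 93^(-19) ≡ 26 (mod 359).
Scan 199·26^i mod 359 for i = 0, 1, …:
  i=0: 199   i=1: 148   i=2: 258   i=3: 246
  i=4: 293   i=5: 79   i=6: 259
Match at i=6, j=17: x = 6·19 + 17 = 131.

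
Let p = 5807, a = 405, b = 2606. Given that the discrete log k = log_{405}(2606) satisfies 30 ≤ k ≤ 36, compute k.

36

Compute 405^30 mod 5807 = 259, then multiply by 405 repeatedly:
  405^30=259  405^31=369  405^32=4270  405^33=4671  405^34=4480
  405^35=2616  405^36=2606
Found 2606 at exponent 36.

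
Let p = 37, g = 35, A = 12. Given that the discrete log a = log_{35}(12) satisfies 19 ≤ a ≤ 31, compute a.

Compute 35^19 mod 37 = 2, then multiply by 35 repeatedly:
  35^19=2  35^20=33  35^21=8  35^22=21  35^23=32
  35^24=10  35^25=17  35^26=3  35^27=31  35^28=12
Found 12 at exponent 28.

28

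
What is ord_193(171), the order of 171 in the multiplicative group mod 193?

The order of 171 must divide p − 1 = 192 = 2^6 · 3.
Divisors: 1, 2, 3, 4, 6, 8, 12, 16, 24, 32, 48, 64, 96, 192.
Check each in increasing order: 171^1 ≡ 171;  171^2 ≡ 98;  171^3 ≡ 160;  171^4 ≡ 147;  171^6 ≡ 124;  171^8 ≡ 186;  171^12 ≡ 129;  171^16 ≡ 49;  171^24 ≡ 43;  171^32 ≡ 85;  171^48 ≡ 112;  171^64 ≡ 84;  171^96 ≡ 192;  171^192 ≡ 1.
Smallest exponent giving 1 is 192.

192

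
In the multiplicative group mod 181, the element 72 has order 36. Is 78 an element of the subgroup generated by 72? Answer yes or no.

no

78 ∈ ⟨72⟩ iff 78^36 ≡ 1 (mod 181), since |⟨72⟩| = 36.
78^36 mod 181 = 59.
Since 59 ≠ 1, 78 does not lie in the subgroup.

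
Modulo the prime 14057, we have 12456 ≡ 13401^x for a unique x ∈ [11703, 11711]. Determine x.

11707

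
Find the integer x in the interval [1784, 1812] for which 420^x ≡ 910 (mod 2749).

1801

Compute 420^1784 mod 2749 = 1366, then multiply by 420 repeatedly:
  420^1784=1366  420^1785=1928  420^1786=1554  420^1787=1167  420^1788=818
  420^1789=2684  420^1790=190  420^1791=79  420^1792=192  420^1793=919
  420^1794=1120  420^1795=321  420^1796=119  420^1797=498  420^1798=236
  420^1799=156  420^1800=2293  420^1801=910
Found 910 at exponent 1801.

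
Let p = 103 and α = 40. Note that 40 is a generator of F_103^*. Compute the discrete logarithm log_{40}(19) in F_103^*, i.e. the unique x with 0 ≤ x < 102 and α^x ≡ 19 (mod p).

98

Baby-step giant-step with m = ceil(sqrt(102)) = 11.
Baby table (40^j mod 103 for j=0..10):
  0:1  1:40  2:55  3:37  4:38  5:78  6:30  7:67
  8:2  9:80  10:7
Giant step factor: 40^(-11) ≡ 71 (mod 103).
Scan 19·71^i mod 103 for i = 0, 1, …:
  i=0: 19   i=1: 10   i=2: 92   i=3: 43
  i=4: 66   i=5: 51   i=6: 16   i=7: 3
  i=8: 7
Match at i=8, j=10: x = 8·11 + 10 = 98.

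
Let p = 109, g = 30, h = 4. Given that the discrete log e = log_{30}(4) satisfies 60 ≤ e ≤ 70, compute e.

Compute 30^60 mod 109 = 66, then multiply by 30 repeatedly:
  30^60=66  30^61=18  30^62=104  30^63=68  30^64=78
  30^65=51  30^66=4
Found 4 at exponent 66.

66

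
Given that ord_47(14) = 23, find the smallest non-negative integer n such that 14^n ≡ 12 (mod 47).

14

Successive powers of 14 modulo 47:
  14^0=1  14^1=14  14^2=8  14^3=18  14^4=17  14^5=3
  14^6=42  14^7=24  14^8=7  14^9=4  14^10=9  14^11=32
  14^12=25  14^13=21  14^14=12
So 14^14 ≡ 12 (mod 47), giving n = 14.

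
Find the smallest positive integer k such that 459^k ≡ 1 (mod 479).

478

The order of 459 must divide p − 1 = 478 = 2 · 239.
Divisors: 1, 2, 239, 478.
Check each in increasing order: 459^1 ≡ 459;  459^2 ≡ 400;  459^239 ≡ 478;  459^478 ≡ 1.
Smallest exponent giving 1 is 478.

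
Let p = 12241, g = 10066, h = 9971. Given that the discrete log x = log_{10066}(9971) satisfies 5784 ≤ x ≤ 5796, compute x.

5788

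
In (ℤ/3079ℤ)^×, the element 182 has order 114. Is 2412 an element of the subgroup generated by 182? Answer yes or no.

2412 ∈ ⟨182⟩ iff 2412^114 ≡ 1 (mod 3079), since |⟨182⟩| = 114.
2412^114 mod 3079 = 862.
Since 862 ≠ 1, 2412 does not lie in the subgroup.

no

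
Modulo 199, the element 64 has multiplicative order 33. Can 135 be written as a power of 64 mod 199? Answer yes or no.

135 ∈ ⟨64⟩ iff 135^33 ≡ 1 (mod 199), since |⟨64⟩| = 33.
135^33 mod 199 = 198.
Since 198 ≠ 1, 135 does not lie in the subgroup.

no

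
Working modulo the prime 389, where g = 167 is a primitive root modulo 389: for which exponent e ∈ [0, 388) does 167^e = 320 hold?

46

Baby-step giant-step with m = ceil(sqrt(388)) = 20.
Baby table (167^j mod 389 for j=0..19):
  0:1  1:167  2:270  3:355  4:157  5:156  6:378  7:108
  8:142  9:374  10:218  11:229  12:121  13:368  14:383  15:165
  16:325  17:204  18:225  19:231
Giant step factor: 167^(-20) ≡ 112 (mod 389).
Scan 320·112^i mod 389 for i = 0, 1, …:
  i=0: 320   i=1: 52   i=2: 378
Match at i=2, j=6: e = 2·20 + 6 = 46.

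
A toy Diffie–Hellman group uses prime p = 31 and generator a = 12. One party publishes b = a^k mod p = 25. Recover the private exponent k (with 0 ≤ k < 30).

10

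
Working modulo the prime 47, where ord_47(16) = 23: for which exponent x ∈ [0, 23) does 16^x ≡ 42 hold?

Successive powers of 16 modulo 47:
  16^0=1  16^1=16  16^2=21  16^3=7  16^4=18  16^5=6
  16^6=2  16^7=32  16^8=42
So 16^8 ≡ 42 (mod 47), giving x = 8.

8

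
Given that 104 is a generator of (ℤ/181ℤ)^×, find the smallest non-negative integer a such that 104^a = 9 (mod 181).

116

Baby-step giant-step with m = ceil(sqrt(180)) = 14.
Baby table (104^j mod 181 for j=0..13):
  0:1  1:104  2:137  3:130  4:126  5:72  6:67  7:90
  8:129  9:22  10:116  11:118  12:145  13:57
Giant step factor: 104^(-14) ≡ 4 (mod 181).
Scan 9·4^i mod 181 for i = 0, 1, …:
  i=0: 9   i=1: 36   i=2: 144   i=3: 33
  i=4: 132   i=5: 166   i=6: 121   i=7: 122
  i=8: 126
Match at i=8, j=4: a = 8·14 + 4 = 116.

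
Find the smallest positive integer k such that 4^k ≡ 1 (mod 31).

5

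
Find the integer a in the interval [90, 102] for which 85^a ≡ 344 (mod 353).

98

Compute 85^90 mod 353 = 130, then multiply by 85 repeatedly:
  85^90=130  85^91=107  85^92=270  85^93=5  85^94=72
  85^95=119  85^96=231  85^97=220  85^98=344
Found 344 at exponent 98.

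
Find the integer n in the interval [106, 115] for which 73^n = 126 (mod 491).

110

Compute 73^106 mod 491 = 237, then multiply by 73 repeatedly:
  73^106=237  73^107=116  73^108=121  73^109=486  73^110=126
Found 126 at exponent 110.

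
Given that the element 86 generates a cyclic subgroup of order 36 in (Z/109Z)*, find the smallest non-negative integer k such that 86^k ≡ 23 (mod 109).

19

Successive powers of 86 modulo 109:
  86^0=1  86^1=86  86^2=93  86^3=41  86^4=38  86^5=107
  86^6=46  86^7=32  86^8=27  86^9=33  86^10=4  86^11=17
  86^12=45  86^13=55  86^14=43  86^15=101  86^16=75  86^17=19
  86^18=108  86^19=23
So 86^19 ≡ 23 (mod 109), giving k = 19.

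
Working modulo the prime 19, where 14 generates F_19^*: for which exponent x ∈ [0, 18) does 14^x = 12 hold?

Successive powers of 14 modulo 19:
  14^0=1  14^1=14  14^2=6  14^3=8  14^4=17  14^5=10
  14^6=7  14^7=3  14^8=4  14^9=18  14^10=5  14^11=13
  14^12=11  14^13=2  14^14=9  14^15=12
So 14^15 ≡ 12 (mod 19), giving x = 15.

15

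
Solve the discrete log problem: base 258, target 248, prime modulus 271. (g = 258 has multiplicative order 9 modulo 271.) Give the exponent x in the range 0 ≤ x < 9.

5

Successive powers of 258 modulo 271:
  258^0=1  258^1=258  258^2=169  258^3=242  258^4=106  258^5=248
So 258^5 ≡ 248 (mod 271), giving x = 5.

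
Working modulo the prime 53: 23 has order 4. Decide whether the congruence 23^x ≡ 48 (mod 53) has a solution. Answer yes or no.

no

48 ∈ ⟨23⟩ iff 48^4 ≡ 1 (mod 53), since |⟨23⟩| = 4.
48^4 mod 53 = 42.
Since 42 ≠ 1, 48 does not lie in the subgroup.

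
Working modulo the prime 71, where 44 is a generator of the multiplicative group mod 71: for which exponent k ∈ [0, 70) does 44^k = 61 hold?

13

Baby-step giant-step with m = ceil(sqrt(70)) = 9.
Baby table (44^j mod 71 for j=0..8):
  0:1  1:44  2:19  3:55  4:6  5:51  6:43  7:46
  8:36
Giant step factor: 44^(-9) ≡ 42 (mod 71).
Scan 61·42^i mod 71 for i = 0, 1, …:
  i=0: 61   i=1: 6
Match at i=1, j=4: k = 1·9 + 4 = 13.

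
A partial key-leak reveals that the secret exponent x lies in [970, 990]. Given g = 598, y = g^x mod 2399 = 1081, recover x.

971

Compute 598^970 mod 2399 = 2124, then multiply by 598 repeatedly:
  598^970=2124  598^971=1081
Found 1081 at exponent 971.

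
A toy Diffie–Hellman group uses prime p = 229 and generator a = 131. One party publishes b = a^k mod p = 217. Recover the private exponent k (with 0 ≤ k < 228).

Baby-step giant-step with m = ceil(sqrt(228)) = 16.
Baby table (131^j mod 229 for j=0..15):
  0:1  1:131  2:215  3:227  4:196  5:28  6:4  7:66
  8:173  9:221  10:97  11:112  12:16  13:35  14:5  15:197
Giant step factor: 131^(-16) ≡ 193 (mod 229).
Scan 217·193^i mod 229 for i = 0, 1, …:
  i=0: 217   i=1: 203   i=2: 20   i=3: 196
Match at i=3, j=4: k = 3·16 + 4 = 52.

52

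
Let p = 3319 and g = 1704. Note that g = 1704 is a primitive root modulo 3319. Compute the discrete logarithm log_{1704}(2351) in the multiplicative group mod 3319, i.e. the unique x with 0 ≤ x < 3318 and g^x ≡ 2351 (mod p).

2511

Baby-step giant-step with m = ceil(sqrt(3318)) = 58.
Baby table (1704^j mod 3319 for j=0..57):
  0:1  1:1704  2:2810  3:2242  4:199  5:558  6:1598  7:1412
  8:3092  9:1515  10:2697  11:2192  12:1293  13:2775  14:2344  15:1419
  16:1744  17:1271  18:1796  19:266  20:1880  21:685  22:2271  23:3149
  24:2392  25:236  26:545  27:2679  28:1391  29:498  30:2247  31:2081
  32:1332  33:2851  34:2407  35:2563  36:2867  37:3119  38:1057  39:2230
  40:2984  41:28  42:1246  43:2343  44:3034  45:2253  46:2348  47:1597
  48:3027  49:282  50:2592  51:2498  52:1634  53:3014  54:1363  55:2571
  56:3223  57:2366
Giant step factor: 1704^(-58) ≡ 782 (mod 3319).
Scan 2351·782^i mod 3319 for i = 0, 1, …:
  i=0: 2351   i=1: 3075   i=2: 1694   i=3: 427
  i=4: 2014   i=5: 1742   i=6: 1454   i=7: 1930
  i=8: 2434   i=9: 1601     …   i=42: 1016
  i=43: 1271
Match at i=43, j=17: x = 43·58 + 17 = 2511.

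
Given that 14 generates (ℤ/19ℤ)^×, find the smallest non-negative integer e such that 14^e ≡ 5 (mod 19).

Successive powers of 14 modulo 19:
  14^0=1  14^1=14  14^2=6  14^3=8  14^4=17  14^5=10
  14^6=7  14^7=3  14^8=4  14^9=18  14^10=5
So 14^10 ≡ 5 (mod 19), giving e = 10.

10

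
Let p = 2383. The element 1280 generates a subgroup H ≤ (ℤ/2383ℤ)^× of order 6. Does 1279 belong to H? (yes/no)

yes

1279 ∈ ⟨1280⟩ iff 1279^6 ≡ 1 (mod 2383), since |⟨1280⟩| = 6.
1279^6 mod 2383 = 1.
Since 1 = 1, 1279 lies in the subgroup.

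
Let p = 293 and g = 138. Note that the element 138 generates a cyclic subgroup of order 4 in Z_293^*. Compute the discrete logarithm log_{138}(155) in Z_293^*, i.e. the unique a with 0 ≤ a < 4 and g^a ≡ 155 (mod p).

3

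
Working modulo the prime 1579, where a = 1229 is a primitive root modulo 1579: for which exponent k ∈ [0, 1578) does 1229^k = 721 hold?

1184

Baby-step giant-step with m = ceil(sqrt(1578)) = 40.
Baby table (1229^j mod 1579 for j=0..39):
  0:1  1:1229  2:917  3:1166  4:861  5:239  6:37  7:1261
  8:770  9:509  10:277  11:948  12:1369  13:866  14:68  15:1464
  16:775  17:338  18:125  19:462  20:937  21:482  22:253  23:1453
  24:1467  25:1304  26:1510  27:465  28:1466  29:75  30:593  31:878
  32:605  33:1415  34:556  35:1196  36:1414  37:906  38:279  39:248
Giant step factor: 1229^(-40) ≡ 386 (mod 1579).
Scan 721·386^i mod 1579 for i = 0, 1, …:
  i=0: 721   i=1: 402   i=2: 430   i=3: 185
  i=4: 355   i=5: 1236   i=6: 238   i=7: 286
  i=8: 1445   i=9: 383     …   i=28: 1276
  i=29: 1467
Match at i=29, j=24: k = 29·40 + 24 = 1184.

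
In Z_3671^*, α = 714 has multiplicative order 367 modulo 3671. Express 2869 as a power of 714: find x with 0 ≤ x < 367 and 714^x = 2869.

259

Baby-step giant-step with m = ceil(sqrt(367)) = 20.
Baby table (714^j mod 3671 for j=0..19):
  0:1  1:714  2:3198  3:10  4:3469  5:2612  6:100  7:1651
  8:423  9:1000  10:1826  11:559  12:2658  13:3576  14:1919  15:883
  16:2721  17:835  18:1488  19:1513
Giant step factor: 714^(-20) ≡ 2888 (mod 3671).
Scan 2869·2888^i mod 3671 for i = 0, 1, …:
  i=0: 2869   i=1: 225   i=2: 33   i=3: 3529
  i=4: 1056   i=5: 2798   i=6: 753   i=7: 1432
  i=8: 2070   i=9: 1772   i=10: 162   i=11: 1639
  i=12: 1513
Match at i=12, j=19: x = 12·20 + 19 = 259.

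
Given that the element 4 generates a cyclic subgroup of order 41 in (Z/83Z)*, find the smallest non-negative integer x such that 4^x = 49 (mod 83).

Successive powers of 4 modulo 83:
  4^0=1  4^1=4  4^2=16  4^3=64  4^4=7  4^5=28
  4^6=29  4^7=33  4^8=49
So 4^8 ≡ 49 (mod 83), giving x = 8.

8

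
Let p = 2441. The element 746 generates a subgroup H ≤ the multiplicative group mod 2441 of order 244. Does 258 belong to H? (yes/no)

258 ∈ ⟨746⟩ iff 258^244 ≡ 1 (mod 2441), since |⟨746⟩| = 244.
258^244 mod 2441 = 583.
Since 583 ≠ 1, 258 does not lie in the subgroup.

no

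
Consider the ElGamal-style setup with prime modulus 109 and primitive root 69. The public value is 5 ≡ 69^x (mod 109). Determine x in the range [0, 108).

Baby-step giant-step with m = ceil(sqrt(108)) = 11.
Baby table (69^j mod 109 for j=0..10):
  0:1  1:69  2:74  3:92  4:26  5:50  6:71  7:103
  8:22  9:101  10:102
Giant step factor: 69^(-11) ≡ 51 (mod 109).
Scan 5·51^i mod 109 for i = 0, 1, …:
  i=0: 5   i=1: 37   i=2: 34   i=3: 99
  i=4: 35   i=5: 41   i=6: 20   i=7: 39
  i=8: 27   i=9: 69
Match at i=9, j=1: x = 9·11 + 1 = 100.

100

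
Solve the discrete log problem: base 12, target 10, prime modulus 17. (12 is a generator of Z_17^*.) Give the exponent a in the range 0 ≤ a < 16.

Successive powers of 12 modulo 17:
  12^0=1  12^1=12  12^2=8  12^3=11  12^4=13  12^5=3
  12^6=2  12^7=7  12^8=16  12^9=5  12^10=9  12^11=6
  12^12=4  12^13=14  12^14=15  12^15=10
So 12^15 ≡ 10 (mod 17), giving a = 15.

15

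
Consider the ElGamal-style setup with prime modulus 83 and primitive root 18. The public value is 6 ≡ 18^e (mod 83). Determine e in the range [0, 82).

35

Baby-step giant-step with m = ceil(sqrt(82)) = 10.
Baby table (18^j mod 83 for j=0..9):
  0:1  1:18  2:75  3:22  4:64  5:73  6:69  7:80
  8:29  9:24
Giant step factor: 18^(-10) ≡ 44 (mod 83).
Scan 6·44^i mod 83 for i = 0, 1, …:
  i=0: 6   i=1: 15   i=2: 79   i=3: 73
Match at i=3, j=5: e = 3·10 + 5 = 35.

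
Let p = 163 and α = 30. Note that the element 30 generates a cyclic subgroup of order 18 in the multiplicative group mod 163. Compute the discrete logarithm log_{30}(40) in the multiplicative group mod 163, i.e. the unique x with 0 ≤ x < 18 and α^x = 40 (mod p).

Successive powers of 30 modulo 163:
  30^0=1  30^1=30  30^2=85  30^3=105  30^4=53  30^5=123
  30^6=104  30^7=23  30^8=38  30^9=162  30^10=133  30^11=78
  30^12=58  30^13=110  30^14=40
So 30^14 ≡ 40 (mod 163), giving x = 14.

14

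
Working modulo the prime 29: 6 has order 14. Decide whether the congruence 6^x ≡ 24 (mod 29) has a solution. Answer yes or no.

yes

⟨6⟩ has order 14; its elements mod 29 are {1, 4, 5, 6, 7, 9, 13, 16, 20, 22, 23, 24, 25, 28}.
24 is in this set.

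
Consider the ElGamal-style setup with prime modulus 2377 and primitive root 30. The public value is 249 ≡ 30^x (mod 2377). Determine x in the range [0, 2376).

951

Baby-step giant-step with m = ceil(sqrt(2376)) = 49.
Baby table (30^j mod 2377 for j=0..48):
  0:1  1:30  2:900  3:853  4:1820  5:2306  6:247  7:279
  8:1239  9:1515  10:287  11:1479  12:1584  13:2357  14:1777  15:1016
  16:1956  17:1632  18:1420  19:2191  20:1551  21:1367  22:601  23:1391
  24:1321  25:1598  26:400  27:115  28:1073  29:1289  30:638  31:124
  32:1343  33:2258  34:1184  35:2242  36:704  37:2104  38:1318  39:1508
  40:77  41:2310  42:367  43:1502  44:2274  45:1664  46:3  47:90
  48:323
Giant step factor: 30^(-49) ≡ 431 (mod 2377).
Scan 249·431^i mod 2377 for i = 0, 1, …:
  i=0: 249   i=1: 354   i=2: 446   i=3: 2066
  i=4: 1448   i=5: 1314   i=6: 608   i=7: 578
  i=8: 1910   i=9: 768     …   i=18: 1796
  i=19: 1551
Match at i=19, j=20: x = 19·49 + 20 = 951.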